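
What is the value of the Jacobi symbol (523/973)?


Compute (523/973) via quadratic reciprocity:
  reciprocity: (523/973) -> +(973/523)
  reduce: (450/523)
  pull out 2: (2/523) = -1  (since 523 mod 8 = 3)
  reciprocity: (225/523) -> +(523/225)
  reduce: (73/225)
  reciprocity: (73/225) -> +(225/73)
  reduce: (6/73)
  pull out 2: (2/73) = +1  (since 73 mod 8 = 1)
  reciprocity: (3/73) -> +(73/3)
  reduce: (1/3)
  (1/3) = 1
Product of signs = -1

-1


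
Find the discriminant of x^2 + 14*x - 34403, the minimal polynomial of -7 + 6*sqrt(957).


The element -7 + 6*sqrt(957) has minimal polynomial:
x^2 + 14*x - 34403
Discriminant = (14)^2 - 4*(-34403)
= 196 + 137612
= 137808

137808


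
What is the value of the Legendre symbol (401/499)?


p = 499 is prime, so compute (401/499) with the reciprocity algorithm (Jacobi-symbol steps: pull out 2s via (2/n), flip via reciprocity, reduce):
  reciprocity: (401/499) -> +(499/401)
  reduce: (98/401)
  pull out 2: (2/401) = +1  (since 401 mod 8 = 1)
  reciprocity: (49/401) -> +(401/49)
  reduce: (9/49)
  reciprocity: (9/49) -> +(49/9)
  reduce: (4/9)
  pull out 2: (2/9) = +1  (since 9 mod 8 = 1)
  pull out 2: (2/9) = +1  (since 9 mod 8 = 1)
  (1/9) = 1
Product of signs = 1
(401/499) = 1

1


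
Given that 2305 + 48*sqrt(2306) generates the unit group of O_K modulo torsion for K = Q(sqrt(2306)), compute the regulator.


epsilon = 2305 + 48*sqrt(2306)
= 4609.9998
R = ln(4609.9998)
= 8.4360

8.4360


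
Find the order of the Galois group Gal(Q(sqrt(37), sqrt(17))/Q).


The 2 square roots of distinct primes are multiplicatively independent over Q,
so [K:Q] = 2^2 and Gal(K/Q) is isomorphic to (Z/2Z)^2.
|Gal| = 2^2 = 4

4


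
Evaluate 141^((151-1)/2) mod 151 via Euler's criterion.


p = 151 is prime and the exponent is (p-1)/2 = 75, so by Euler's criterion 141^75 = (141/151) = +1 or -1 mod 151.
Compute by square-and-multiply:
  75 = 64 + 8 + 2 + 1 (binary 1001011)
  Repeated squaring mod 151: 141^1 = 141, 141^2 = 100, 141^4 = 34, 141^8 = 99, 141^16 = 137, 141^32 = 45, 141^64 = 62
  141^75 = 141^64 * 141^8 * 141^2 * 141^1 = 62 * 99 * 100 * 141 mod 151
    62 * 99 = 6138 = 98 mod 151
    98 * 100 = 9800 = 136 mod 151
    136 * 141 = 19176 = 150 mod 151
  141^75 = 150 mod 151
Result 150 = p - 1 = -1 mod 151: 141 is a quadratic non-residue mod 151. As a residue in [0, p-1] the value is 150.
141^75 mod 151 = 150

150


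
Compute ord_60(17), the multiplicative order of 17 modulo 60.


We want ord_60(17), the smallest k >= 1 with 17^k = 1 mod 60.
n = 60 = 2^2 * 3 * 5, phi(60) = 16; the order divides phi(n).
Divisors of 16: 1, 2, 4, 8, 16
Repeated squaring mod 60: 17^1 = 17, 17^2 = 49, 17^4 = 1, 17^8 = 1, 17^16 = 1
Test divisors in increasing order:
  k=1: 17^1 = 17 mod 60
  k=2: 17^2 = 49 mod 60
  k=4: 17^4 = 1 mod 60  <- first divisor giving 1
Order = 4

4


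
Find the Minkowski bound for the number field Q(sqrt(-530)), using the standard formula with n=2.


d = -530, d mod 4 = 2, so disc(K) = 4d = -2120; |disc(K)| = 2120
Imaginary quadratic field, so n = 2, s = r2 = 1, r1 = 0
M = (n!/n^n) * (4/pi)^s * sqrt(|disc(K)|) = (2!/2^2) * (4/pi)^1 * sqrt(2120)
= 0.5 * 1.273240 * 46.043458
= 29.3122

29.3122


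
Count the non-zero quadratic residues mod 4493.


For prime p, the number of non-zero quadratic residues is (p-1)/2.
= (4493-1)/2
= 2246

2246


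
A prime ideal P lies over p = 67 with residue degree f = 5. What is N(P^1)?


N(P^a) = p^(a*f)
= 67^(1*5)
= 67^5
= 1350125107

1350125107


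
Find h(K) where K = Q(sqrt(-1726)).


K = Q(sqrt(-1726)). d mod 4 = 2, so D = disc(K) = 4d = -6904
h(K) equals the number of primitive reduced positive-definite forms (a, b, c) = a*x^2 + b*x*y + c*y^2 with b^2 - 4ac = D,
where reduced means |b| <= a <= c, with b >= 0 whenever |b| = a or a = c, and primitive means gcd(a, b, c) = 1.
Reduced forces 3a^2 <= |D| = 6904, so 1 <= a <= 47; b must have the parity of D, and c = (b^2 - D)/(4a) must be an integer >= a.
Enumerate a = 1..47, b in [-a, a]:
  a=1: (1, 0, 1726)  [1]
  a=2: (2, 0, 863)  [1]
  a=3..4: none
  a=5: (5, -4, 346), (5, 4, 346)  [2]
  a=6..9: none
  a=10: (10, -4, 173), (10, 4, 173)  [2]
  a=11: (11, -2, 157), (11, 2, 157)  [2]
  a=12: none
  a=13: (13, -8, 134), (13, 8, 134)  [2]
  a=14..16: none
  a=17: (17, -10, 103), (17, 10, 103)  [2]
  a=18..21: none
  a=22: (22, -20, 83), (22, 20, 83)  [2]
  a=23..24: none
  a=25: (25, -14, 71), (25, 14, 71)  [2]
  a=26: (26, -8, 67), (26, 8, 67)  [2]
  a=27..30: none
  a=31: (31, -28, 62), (31, 28, 62)  [2]
  a=32..33: none
  a=34: (34, -24, 55), (34, 24, 55)  [2]
  a=35..40: none
  a=41: (41, -36, 50), (41, 36, 50)  [2]
  a=42..47: none
Total reduced forms: 1 + 1 + 2 + 2 + 2 + 2 + 2 + 2 + 2 + 2 + 2 + 2 + 2 = 24
h = 24

24


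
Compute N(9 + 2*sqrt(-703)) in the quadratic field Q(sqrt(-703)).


N(a + b*sqrt(d)) = a^2 - d*b^2
= (9)^2 - (-703)*(2)^2
= 81 + 2812
= 2893

2893


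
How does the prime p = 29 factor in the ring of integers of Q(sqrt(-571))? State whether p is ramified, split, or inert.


K = Q(sqrt(-571)). Since d mod 4 = 1, disc(K) = -571.
Check p | disc: -571 mod 29 = 9.
p does not divide disc. Compute Legendre symbol (d/p):
9^((29-1)/2) mod 29 = 1
(d/p) = 1, so p splits: (p) = P*P' with e=1, f=1, g=2.
Therefore p is split.

split


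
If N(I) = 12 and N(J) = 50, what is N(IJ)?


N(IJ) = N(I) * N(J)
= 12 * 50
= 600

600


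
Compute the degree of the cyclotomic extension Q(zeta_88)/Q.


The degree equals Euler's totient phi(88).
88 = 2^3 * 11
phi(88) = 40

40


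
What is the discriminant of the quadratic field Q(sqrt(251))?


For K = Q(sqrt(d)) with d squarefree: disc(K) = d if d = 1 mod 4, and disc(K) = 4d if d = 2 or 3 mod 4.
Here d = 251, and d mod 4 = 3.
d = 3 mod 4, not 1 (O_K = Z[sqrt(d)]), so disc(K) = 4d = 4 * (251) = 1004

1004


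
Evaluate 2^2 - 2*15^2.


x^2 - d*y^2
= 2^2 - 2*15^2
= 4 - 450
= -446

-446


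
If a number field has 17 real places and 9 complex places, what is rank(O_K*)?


By Dirichlet's unit theorem:
rank = r1 + r2 - 1
= 17 + 9 - 1
= 25

25


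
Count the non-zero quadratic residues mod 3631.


For prime p, the number of non-zero quadratic residues is (p-1)/2.
= (3631-1)/2
= 1815

1815


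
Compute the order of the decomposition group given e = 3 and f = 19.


|D_P| = e * f
= 3 * 19
= 57

57


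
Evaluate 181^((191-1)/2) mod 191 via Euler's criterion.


p = 191 is prime and the exponent is (p-1)/2 = 95, so by Euler's criterion 181^95 = (181/191) = +1 or -1 mod 191.
Compute by square-and-multiply:
  95 = 64 + 16 + 8 + 4 + 2 + 1 (binary 1011111)
  Repeated squaring mod 191: 181^1 = 181, 181^2 = 100, 181^4 = 68, 181^8 = 40, 181^16 = 72, 181^32 = 27, 181^64 = 156
  181^95 = 181^64 * 181^16 * 181^8 * 181^4 * 181^2 * 181^1 = 156 * 72 * 40 * 68 * 100 * 181 mod 191
    156 * 72 = 11232 = 154 mod 191
    154 * 40 = 6160 = 48 mod 191
    48 * 68 = 3264 = 17 mod 191
    17 * 100 = 1700 = 172 mod 191
    172 * 181 = 31132 = 190 mod 191
  181^95 = 190 mod 191
Result 190 = p - 1 = -1 mod 191: 181 is a quadratic non-residue mod 191. As a residue in [0, p-1] the value is 190.
181^95 mod 191 = 190

190


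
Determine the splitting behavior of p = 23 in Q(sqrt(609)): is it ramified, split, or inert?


K = Q(sqrt(609)). Since d mod 4 = 1, disc(K) = 609.
Check p | disc: 609 mod 23 = 11.
p does not divide disc. Compute Legendre symbol (d/p):
11^((23-1)/2) mod 23 = -1
(d/p) = -1, so p is inert: (p) stays prime with e=1, f=2, g=1.
Therefore p is inert.

inert


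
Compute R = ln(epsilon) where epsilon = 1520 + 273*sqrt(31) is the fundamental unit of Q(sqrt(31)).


epsilon = 1520 + 273*sqrt(31)
= 3039.9997
R = ln(3039.9997)
= 8.0196

8.0196


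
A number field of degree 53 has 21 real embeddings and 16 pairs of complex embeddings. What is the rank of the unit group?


By Dirichlet's unit theorem:
rank = r1 + r2 - 1
= 21 + 16 - 1
= 36

36


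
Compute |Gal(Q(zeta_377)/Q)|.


|Gal(Q(zeta_377)/Q)| = phi(377)
= 336

336


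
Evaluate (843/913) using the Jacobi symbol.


Compute (843/913) via quadratic reciprocity:
  reciprocity: (843/913) -> +(913/843)
  reduce: (70/843)
  pull out 2: (2/843) = -1  (since 843 mod 8 = 3)
  reciprocity: (35/843) -> -(843/35)
  reduce: (3/35)
  reciprocity: (3/35) -> -(35/3)
  reduce: (2/3)
  pull out 2: (2/3) = -1  (since 3 mod 8 = 3)
  (1/3) = 1
Product of signs = 1

1


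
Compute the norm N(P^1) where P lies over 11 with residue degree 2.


N(P^a) = p^(a*f)
= 11^(1*2)
= 11^2
= 121

121


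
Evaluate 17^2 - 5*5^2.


x^2 - d*y^2
= 17^2 - 5*5^2
= 289 - 125
= 164

164


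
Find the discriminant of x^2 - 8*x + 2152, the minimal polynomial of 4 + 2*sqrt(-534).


The element 4 + 2*sqrt(-534) has minimal polynomial:
x^2 - 8*x + 2152
Discriminant = (-8)^2 - 4*(2152)
= 64 - 8608
= -8544

-8544


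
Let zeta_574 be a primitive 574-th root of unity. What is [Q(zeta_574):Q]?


The degree equals Euler's totient phi(574).
574 = 2 * 7 * 41
phi(574) = 240

240


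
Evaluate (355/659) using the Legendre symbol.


p = 659 is prime, so compute (355/659) with the reciprocity algorithm (Jacobi-symbol steps: pull out 2s via (2/n), flip via reciprocity, reduce):
  reciprocity: (355/659) -> -(659/355)
  reduce: (304/355)
  pull out 2: (2/355) = -1  (since 355 mod 8 = 3)
  pull out 2: (2/355) = -1  (since 355 mod 8 = 3)
  pull out 2: (2/355) = -1  (since 355 mod 8 = 3)
  pull out 2: (2/355) = -1  (since 355 mod 8 = 3)
  reciprocity: (19/355) -> -(355/19)
  reduce: (13/19)
  reciprocity: (13/19) -> +(19/13)
  reduce: (6/13)
  pull out 2: (2/13) = -1  (since 13 mod 8 = 5)
  reciprocity: (3/13) -> +(13/3)
  reduce: (1/3)
  (1/3) = 1
Product of signs = -1
(355/659) = -1

-1


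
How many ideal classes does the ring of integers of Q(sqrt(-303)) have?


K = Q(sqrt(-303)). d mod 4 = 1, so D = disc(K) = d = -303
h(K) equals the number of primitive reduced positive-definite forms (a, b, c) = a*x^2 + b*x*y + c*y^2 with b^2 - 4ac = D,
where reduced means |b| <= a <= c, with b >= 0 whenever |b| = a or a = c, and primitive means gcd(a, b, c) = 1.
Reduced forces 3a^2 <= |D| = 303, so 1 <= a <= 10; b must have the parity of D, and c = (b^2 - D)/(4a) must be an integer >= a.
Enumerate a = 1..10, b in [-a, a]:
  a=1: (1, 1, 76)  [1]
  a=2: (2, -1, 38), (2, 1, 38)  [2]
  a=3: (3, 3, 26)  [1]
  a=4: (4, -1, 19), (4, 1, 19)  [2]
  a=5: none
  a=6: (6, -3, 13), (6, 3, 13)  [2]
  a=7: none
  a=8: (8, -7, 11), (8, 7, 11)  [2]
  a=9..10: none
Total reduced forms: 1 + 2 + 1 + 2 + 2 + 2 = 10
h = 10

10


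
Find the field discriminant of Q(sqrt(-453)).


For K = Q(sqrt(d)) with d squarefree: disc(K) = d if d = 1 mod 4, and disc(K) = 4d if d = 2 or 3 mod 4.
Here d = -453, and d mod 4 = 3.
d = 3 mod 4, not 1 (O_K = Z[sqrt(d)]), so disc(K) = 4d = 4 * (-453) = -1812

-1812


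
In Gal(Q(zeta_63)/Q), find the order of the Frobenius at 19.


The Frobenius at p in Gal(Q(zeta_n)/Q) = (Z/nZ)* is the class of p, so its order is ord_63(19), the smallest k >= 1 with 19^k = 1 mod 63.
n = 63 = 3^2 * 7, phi(63) = 36; the order divides phi(n).
Divisors of 36: 1, 2, 3, 4, 6, 9, 12, 18, 36
Repeated squaring mod 63: 19^1 = 19, 19^2 = 46, 19^4 = 37, 19^8 = 46, 19^16 = 37, 19^32 = 46
Test divisors in increasing order:
  k=1: 19^1 = 19 mod 63
  k=2: 19^2 = 46 mod 63
  k=3: 19^3 = 46 * 19 = 55 mod 63
  k=4: 19^4 = 37 mod 63
  k=6: 19^6 = 37 * 46 = 1 mod 63  <- first divisor giving 1
Order = 6

6


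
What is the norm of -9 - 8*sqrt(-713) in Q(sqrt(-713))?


N(a + b*sqrt(d)) = a^2 - d*b^2
= (-9)^2 - (-713)*(-8)^2
= 81 + 45632
= 45713

45713


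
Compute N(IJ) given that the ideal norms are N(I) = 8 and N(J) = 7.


N(IJ) = N(I) * N(J)
= 8 * 7
= 56

56


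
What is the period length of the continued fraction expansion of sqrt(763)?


Run the CF algorithm for sqrt(763).
a_0 = floor(sqrt(763)) = 27; set m_0=0, q_0=1.
Recurrence: m' = q*a - m,  q' = (d - m'^2)/q,  a' = floor((a_0 + m')/q').
  step 1: m=27, q=34, a=1
  step 2: m=7, q=21, a=1
  step 3: m=14, q=27, a=1
  step 4: m=13, q=22, a=1
  step 5: m=9, q=31, a=1
  step 6: m=22, q=9, a=5
  step 7: m=23, q=26, a=1
  step 8: m=3, q=29, a=1
  step 9: m=26, q=3, a=17
  step 10: m=25, q=46, a=1
  step 11: m=21, q=7, a=6
  step 12: m=21, q=46, a=1
  step 13: m=25, q=3, a=17
  step 14: m=26, q=29, a=1
  step 15: m=3, q=26, a=1
  step 16: m=23, q=9, a=5
  step 17: m=22, q=31, a=1
  step 18: m=9, q=22, a=1
  step 19: m=13, q=27, a=1
  step 20: m=14, q=21, a=1
  step 21: m=7, q=34, a=1
  step 22: m=27, q=1, a=54
a_22 = 2*a_0 = 54, so the period closes here.
sqrt(763) = [27; 1, 1, 1, 1, 1, 5, 1, 1, 17, 1, 6, 1, 17, 1, 1, 5, 1, 1, 1, 1, 1, 54]
Period length = 22

22


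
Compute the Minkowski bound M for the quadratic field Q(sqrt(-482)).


d = -482, d mod 4 = 2, so disc(K) = 4d = -1928; |disc(K)| = 1928
Imaginary quadratic field, so n = 2, s = r2 = 1, r1 = 0
M = (n!/n^n) * (4/pi)^s * sqrt(|disc(K)|) = (2!/2^2) * (4/pi)^1 * sqrt(1928)
= 0.5 * 1.273240 * 43.908997
= 27.9533

27.9533


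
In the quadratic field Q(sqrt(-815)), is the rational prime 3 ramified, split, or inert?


K = Q(sqrt(-815)). Since d mod 4 = 1, disc(K) = -815.
Check p | disc: -815 mod 3 = 1.
p does not divide disc. Compute Legendre symbol (d/p):
1^((3-1)/2) mod 3 = 1
(d/p) = 1, so p splits: (p) = P*P' with e=1, f=1, g=2.
Therefore p is split.

split


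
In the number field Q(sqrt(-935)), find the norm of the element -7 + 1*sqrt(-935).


N(a + b*sqrt(d)) = a^2 - d*b^2
= (-7)^2 - (-935)*(1)^2
= 49 + 935
= 984

984


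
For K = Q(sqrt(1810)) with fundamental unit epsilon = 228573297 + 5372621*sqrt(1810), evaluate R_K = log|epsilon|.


epsilon = 228573297 + 5372621*sqrt(1810)
= 4.5715e+08
R = ln(4.5715e+08)
= 19.9405

19.9405


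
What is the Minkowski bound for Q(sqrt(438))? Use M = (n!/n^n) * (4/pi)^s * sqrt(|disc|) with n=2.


d = 438, d mod 4 = 2, so disc(K) = 4d = 1752; |disc(K)| = 1752
Real quadratic field, so n = 2, s = r2 = 0, r1 = 2
M = (n!/n^n) * (4/pi)^s * sqrt(|disc(K)|) = (2!/2^2) * (4/pi)^0 * sqrt(1752)
= 0.5 * 1.000000 * 41.856899
= 20.9284

20.9284


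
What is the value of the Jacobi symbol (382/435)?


Compute (382/435) via quadratic reciprocity:
  pull out 2: (2/435) = -1  (since 435 mod 8 = 3)
  reciprocity: (191/435) -> -(435/191)
  reduce: (53/191)
  reciprocity: (53/191) -> +(191/53)
  reduce: (32/53)
  pull out 2: (2/53) = -1  (since 53 mod 8 = 5)
  pull out 2: (2/53) = -1  (since 53 mod 8 = 5)
  pull out 2: (2/53) = -1  (since 53 mod 8 = 5)
  pull out 2: (2/53) = -1  (since 53 mod 8 = 5)
  pull out 2: (2/53) = -1  (since 53 mod 8 = 5)
  (1/53) = 1
Product of signs = -1

-1


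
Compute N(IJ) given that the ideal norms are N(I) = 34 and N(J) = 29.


N(IJ) = N(I) * N(J)
= 34 * 29
= 986

986


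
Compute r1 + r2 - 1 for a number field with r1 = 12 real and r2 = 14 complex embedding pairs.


By Dirichlet's unit theorem:
rank = r1 + r2 - 1
= 12 + 14 - 1
= 25

25


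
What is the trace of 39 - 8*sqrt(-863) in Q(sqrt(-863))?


Tr(a + b*sqrt(d)) = (a + b*sqrt(d)) + (a - b*sqrt(d)) = 2a
= 2 * (39)
= 78

78


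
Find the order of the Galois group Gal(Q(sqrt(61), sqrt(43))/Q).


The 2 square roots of distinct primes are multiplicatively independent over Q,
so [K:Q] = 2^2 and Gal(K/Q) is isomorphic to (Z/2Z)^2.
|Gal| = 2^2 = 4

4


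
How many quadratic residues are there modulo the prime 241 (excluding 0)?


For prime p, the number of non-zero quadratic residues is (p-1)/2.
= (241-1)/2
= 120

120


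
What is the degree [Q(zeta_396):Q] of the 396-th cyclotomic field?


The degree equals Euler's totient phi(396).
396 = 2^2 * 3^2 * 11
phi(396) = 120

120


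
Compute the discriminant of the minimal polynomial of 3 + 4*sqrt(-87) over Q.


The element 3 + 4*sqrt(-87) has minimal polynomial:
x^2 - 6*x + 1401
Discriminant = (-6)^2 - 4*(1401)
= 36 - 5604
= -5568

-5568


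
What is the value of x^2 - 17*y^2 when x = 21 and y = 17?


x^2 - d*y^2
= 21^2 - 17*17^2
= 441 - 4913
= -4472

-4472


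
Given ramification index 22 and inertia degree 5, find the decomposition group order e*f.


|D_P| = e * f
= 22 * 5
= 110

110


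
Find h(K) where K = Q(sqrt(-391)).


K = Q(sqrt(-391)). d mod 4 = 1, so D = disc(K) = d = -391
h(K) equals the number of primitive reduced positive-definite forms (a, b, c) = a*x^2 + b*x*y + c*y^2 with b^2 - 4ac = D,
where reduced means |b| <= a <= c, with b >= 0 whenever |b| = a or a = c, and primitive means gcd(a, b, c) = 1.
Reduced forces 3a^2 <= |D| = 391, so 1 <= a <= 11; b must have the parity of D, and c = (b^2 - D)/(4a) must be an integer >= a.
Enumerate a = 1..11, b in [-a, a]:
  a=1: (1, 1, 98)  [1]
  a=2: (2, -1, 49), (2, 1, 49)  [2]
  a=3: none
  a=4: (4, -3, 25), (4, 3, 25)  [2]
  a=5: (5, -3, 20), (5, 3, 20)  [2]
  a=6: none
  a=7: (7, -1, 14), (7, 1, 14)  [2]
  a=8: (8, -5, 13), (8, 5, 13)  [2]
  a=9: none
  a=10: (10, -7, 11), (10, 3, 10), (10, 7, 11)  [3]
  a=11: none
Total reduced forms: 1 + 2 + 2 + 2 + 2 + 2 + 3 = 14
h = 14

14


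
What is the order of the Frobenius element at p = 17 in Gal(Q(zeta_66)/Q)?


The Frobenius at p in Gal(Q(zeta_n)/Q) = (Z/nZ)* is the class of p, so its order is ord_66(17), the smallest k >= 1 with 17^k = 1 mod 66.
n = 66 = 2 * 3 * 11, phi(66) = 20; the order divides phi(n).
Divisors of 20: 1, 2, 4, 5, 10, 20
Repeated squaring mod 66: 17^1 = 17, 17^2 = 25, 17^4 = 31, 17^8 = 37, 17^16 = 49
Test divisors in increasing order:
  k=1: 17^1 = 17 mod 66
  k=2: 17^2 = 25 mod 66
  k=4: 17^4 = 31 mod 66
  k=5: 17^5 = 31 * 17 = 65 mod 66
  k=10: 17^10 = 37 * 25 = 1 mod 66  <- first divisor giving 1
Order = 10

10


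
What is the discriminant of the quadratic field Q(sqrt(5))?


For K = Q(sqrt(d)) with d squarefree: disc(K) = d if d = 1 mod 4, and disc(K) = 4d if d = 2 or 3 mod 4.
Here d = 5, and d mod 4 = 1.
d = 1 mod 4 (O_K = Z[(1+sqrt(d))/2]), so disc(K) = d = 5

5


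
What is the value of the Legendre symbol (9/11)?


p = 11 is prime, so compute (9/11) with the reciprocity algorithm (Jacobi-symbol steps: pull out 2s via (2/n), flip via reciprocity, reduce):
  reciprocity: (9/11) -> +(11/9)
  reduce: (2/9)
  pull out 2: (2/9) = +1  (since 9 mod 8 = 1)
  (1/9) = 1
Product of signs = 1
(9/11) = 1

1


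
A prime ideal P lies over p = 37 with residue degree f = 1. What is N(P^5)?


N(P^a) = p^(a*f)
= 37^(5*1)
= 37^5
= 69343957

69343957


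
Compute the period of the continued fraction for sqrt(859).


Run the CF algorithm for sqrt(859).
a_0 = floor(sqrt(859)) = 29; set m_0=0, q_0=1.
Recurrence: m' = q*a - m,  q' = (d - m'^2)/q,  a' = floor((a_0 + m')/q').
  step 1: m=29, q=18, a=3
  step 2: m=25, q=13, a=4
  step 3: m=27, q=10, a=5
  step 4: m=23, q=33, a=1
  step 5: m=10, q=23, a=1
  step 6: m=13, q=30, a=1
  step 7: m=17, q=19, a=2
  step 8: m=21, q=22, a=2
  step 9: m=23, q=15, a=3
  step 10: m=22, q=25, a=2
  step 11: m=28, q=3, a=19
  step 12: m=29, q=6, a=9
  step 13: m=25, q=39, a=1
  step 14: m=14, q=17, a=2
  step 15: m=20, q=27, a=1
  step 16: m=7, q=30, a=1
  step 17: m=23, q=11, a=4
  step 18: m=21, q=38, a=1
  step 19: m=17, q=15, a=3
  step 20: m=28, q=5, a=11
  step 21: m=27, q=26, a=2
  step 22: m=25, q=9, a=6
  step 23: m=29, q=2, a=29
  step 24: m=29, q=9, a=6
  step 25: m=25, q=26, a=2
  step 26: m=27, q=5, a=11
  step 27: m=28, q=15, a=3
  step 28: m=17, q=38, a=1
  step 29: m=21, q=11, a=4
  step 30: m=23, q=30, a=1
  step 31: m=7, q=27, a=1
  step 32: m=20, q=17, a=2
  step 33: m=14, q=39, a=1
  step 34: m=25, q=6, a=9
  step 35: m=29, q=3, a=19
  step 36: m=28, q=25, a=2
  step 37: m=22, q=15, a=3
  step 38: m=23, q=22, a=2
  step 39: m=21, q=19, a=2
  step 40: m=17, q=30, a=1
  step 41: m=13, q=23, a=1
  step 42: m=10, q=33, a=1
  step 43: m=23, q=10, a=5
  step 44: m=27, q=13, a=4
  step 45: m=25, q=18, a=3
  step 46: m=29, q=1, a=58
a_46 = 2*a_0 = 58, so the period closes here.
sqrt(859) = [29; 3, 4, 5, 1, 1, 1, 2, 2, 3, 2, 19, 9, 1, 2, 1, 1, 4, 1, 3, 11, 2, 6, 29, 6, 2, 11, 3, 1, 4, 1, 1, 2, 1, 9, 19, 2, 3, 2, 2, 1, 1, 1, 5, 4, 3, 58]
Period length = 46

46


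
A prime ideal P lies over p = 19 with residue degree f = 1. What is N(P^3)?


N(P^a) = p^(a*f)
= 19^(3*1)
= 19^3
= 6859

6859


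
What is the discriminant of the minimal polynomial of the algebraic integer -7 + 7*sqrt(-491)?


The element -7 + 7*sqrt(-491) has minimal polynomial:
x^2 + 14*x + 24108
Discriminant = (14)^2 - 4*(24108)
= 196 - 96432
= -96236

-96236


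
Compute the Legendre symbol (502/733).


p = 733 is prime, so compute (502/733) with the reciprocity algorithm (Jacobi-symbol steps: pull out 2s via (2/n), flip via reciprocity, reduce):
  pull out 2: (2/733) = -1  (since 733 mod 8 = 5)
  reciprocity: (251/733) -> +(733/251)
  reduce: (231/251)
  reciprocity: (231/251) -> -(251/231)
  reduce: (20/231)
  pull out 2: (2/231) = +1  (since 231 mod 8 = 7)
  pull out 2: (2/231) = +1  (since 231 mod 8 = 7)
  reciprocity: (5/231) -> +(231/5)
  reduce: (1/5)
  (1/5) = 1
Product of signs = 1
(502/733) = 1

1


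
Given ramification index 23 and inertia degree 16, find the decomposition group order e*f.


|D_P| = e * f
= 23 * 16
= 368

368


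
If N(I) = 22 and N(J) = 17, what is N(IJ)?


N(IJ) = N(I) * N(J)
= 22 * 17
= 374

374


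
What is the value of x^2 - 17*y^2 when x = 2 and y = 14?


x^2 - d*y^2
= 2^2 - 17*14^2
= 4 - 3332
= -3328

-3328


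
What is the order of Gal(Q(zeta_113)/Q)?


|Gal(Q(zeta_113)/Q)| = phi(113)
= 112

112


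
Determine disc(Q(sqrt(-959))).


For K = Q(sqrt(d)) with d squarefree: disc(K) = d if d = 1 mod 4, and disc(K) = 4d if d = 2 or 3 mod 4.
Here d = -959, and d mod 4 = 1.
d = 1 mod 4 (O_K = Z[(1+sqrt(d))/2]), so disc(K) = d = -959

-959


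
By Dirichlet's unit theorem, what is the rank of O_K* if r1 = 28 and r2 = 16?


By Dirichlet's unit theorem:
rank = r1 + r2 - 1
= 28 + 16 - 1
= 43

43


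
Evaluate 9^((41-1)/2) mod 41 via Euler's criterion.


p = 41 is prime and the exponent is (p-1)/2 = 20, so by Euler's criterion 9^20 = (9/41) = +1 or -1 mod 41.
Compute by square-and-multiply:
  20 = 16 + 4 (binary 10100)
  Repeated squaring mod 41: 9^1 = 9, 9^2 = 40, 9^4 = 1, 9^8 = 1, 9^16 = 1
  9^20 = 9^16 * 9^4 = 1 * 1 mod 41
    1 * 1 = 1 = 1 mod 41
  9^20 = 1 mod 41
Result 1: 9 is a quadratic residue mod 41.
9^20 mod 41 = 1

1


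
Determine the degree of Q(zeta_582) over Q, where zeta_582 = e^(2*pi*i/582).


The degree equals Euler's totient phi(582).
582 = 2 * 3 * 97
phi(582) = 192

192


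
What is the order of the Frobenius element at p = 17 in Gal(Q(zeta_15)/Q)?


The Frobenius at p in Gal(Q(zeta_n)/Q) = (Z/nZ)* is the class of p, so its order is ord_15(17), the smallest k >= 1 with 17^k = 1 mod 15.
n = 15 = 3 * 5, phi(15) = 8; the order divides phi(n).
Divisors of 8: 1, 2, 4, 8
Repeated squaring mod 15: 17^1 = 2, 17^2 = 4, 17^4 = 1, 17^8 = 1
Test divisors in increasing order:
  k=1: 17^1 = 2 mod 15
  k=2: 17^2 = 4 mod 15
  k=4: 17^4 = 1 mod 15  <- first divisor giving 1
Order = 4

4


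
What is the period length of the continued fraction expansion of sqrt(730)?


Run the CF algorithm for sqrt(730).
a_0 = floor(sqrt(730)) = 27; set m_0=0, q_0=1.
Recurrence: m' = q*a - m,  q' = (d - m'^2)/q,  a' = floor((a_0 + m')/q').
  step 1: m=27, q=1, a=54
a_1 = 2*a_0 = 54, so the period closes here.
sqrt(730) = [27; 54]
Period length = 1

1


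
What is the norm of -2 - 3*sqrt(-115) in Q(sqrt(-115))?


N(a + b*sqrt(d)) = a^2 - d*b^2
= (-2)^2 - (-115)*(-3)^2
= 4 + 1035
= 1039

1039


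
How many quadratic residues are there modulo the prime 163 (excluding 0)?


For prime p, the number of non-zero quadratic residues is (p-1)/2.
= (163-1)/2
= 81

81


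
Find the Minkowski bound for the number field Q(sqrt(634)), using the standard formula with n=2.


d = 634, d mod 4 = 2, so disc(K) = 4d = 2536; |disc(K)| = 2536
Real quadratic field, so n = 2, s = r2 = 0, r1 = 2
M = (n!/n^n) * (4/pi)^s * sqrt(|disc(K)|) = (2!/2^2) * (4/pi)^0 * sqrt(2536)
= 0.5 * 1.000000 * 50.358713
= 25.1794

25.1794


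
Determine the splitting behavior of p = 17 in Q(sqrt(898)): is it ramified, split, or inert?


K = Q(sqrt(898)). Since d mod 4 = 2, disc(K) = 3592.
Check p | disc: 3592 mod 17 = 5.
p does not divide disc. Compute Legendre symbol (d/p):
14^((17-1)/2) mod 17 = -1
(d/p) = -1, so p is inert: (p) stays prime with e=1, f=2, g=1.
Therefore p is inert.

inert


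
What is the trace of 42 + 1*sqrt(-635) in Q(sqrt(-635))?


Tr(a + b*sqrt(d)) = (a + b*sqrt(d)) + (a - b*sqrt(d)) = 2a
= 2 * (42)
= 84

84


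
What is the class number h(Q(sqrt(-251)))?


K = Q(sqrt(-251)). d mod 4 = 1, so D = disc(K) = d = -251
h(K) equals the number of primitive reduced positive-definite forms (a, b, c) = a*x^2 + b*x*y + c*y^2 with b^2 - 4ac = D,
where reduced means |b| <= a <= c, with b >= 0 whenever |b| = a or a = c, and primitive means gcd(a, b, c) = 1.
Reduced forces 3a^2 <= |D| = 251, so 1 <= a <= 9; b must have the parity of D, and c = (b^2 - D)/(4a) must be an integer >= a.
Enumerate a = 1..9, b in [-a, a]:
  a=1: (1, 1, 63)  [1]
  a=2: none
  a=3: (3, -1, 21), (3, 1, 21)  [2]
  a=4: none
  a=5: (5, -3, 13), (5, 3, 13)  [2]
  a=6: none
  a=7: (7, -1, 9), (7, 1, 9)  [2]
  a=8..9: none
Total reduced forms: 1 + 2 + 2 + 2 = 7
h = 7

7


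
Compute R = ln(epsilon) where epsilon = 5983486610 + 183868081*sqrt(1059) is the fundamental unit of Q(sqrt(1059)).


epsilon = 5983486610 + 183868081*sqrt(1059)
= 1.1967e+10
R = ln(1.1967e+10)
= 23.2054

23.2054


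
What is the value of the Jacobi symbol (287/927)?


Compute (287/927) via quadratic reciprocity:
  reciprocity: (287/927) -> -(927/287)
  reduce: (66/287)
  pull out 2: (2/287) = +1  (since 287 mod 8 = 7)
  reciprocity: (33/287) -> +(287/33)
  reduce: (23/33)
  reciprocity: (23/33) -> +(33/23)
  reduce: (10/23)
  pull out 2: (2/23) = +1  (since 23 mod 8 = 7)
  reciprocity: (5/23) -> +(23/5)
  reduce: (3/5)
  reciprocity: (3/5) -> +(5/3)
  reduce: (2/3)
  pull out 2: (2/3) = -1  (since 3 mod 8 = 3)
  (1/3) = 1
Product of signs = 1

1


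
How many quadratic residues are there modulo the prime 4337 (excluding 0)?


For prime p, the number of non-zero quadratic residues is (p-1)/2.
= (4337-1)/2
= 2168

2168


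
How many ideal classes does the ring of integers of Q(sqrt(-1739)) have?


K = Q(sqrt(-1739)). d mod 4 = 1, so D = disc(K) = d = -1739
h(K) equals the number of primitive reduced positive-definite forms (a, b, c) = a*x^2 + b*x*y + c*y^2 with b^2 - 4ac = D,
where reduced means |b| <= a <= c, with b >= 0 whenever |b| = a or a = c, and primitive means gcd(a, b, c) = 1.
Reduced forces 3a^2 <= |D| = 1739, so 1 <= a <= 24; b must have the parity of D, and c = (b^2 - D)/(4a) must be an integer >= a.
Enumerate a = 1..24, b in [-a, a]:
  a=1: (1, 1, 435)  [1]
  a=2: none
  a=3: (3, -1, 145), (3, 1, 145)  [2]
  a=4: none
  a=5: (5, -1, 87), (5, 1, 87)  [2]
  a=6: none
  a=7: (7, -5, 63), (7, 5, 63)  [2]
  a=8: none
  a=9: (9, -5, 49), (9, 5, 49)  [2]
  a=10..12: none
  a=13: (13, -9, 35), (13, 9, 35)  [2]
  a=14: none
  a=15: (15, -11, 31), (15, -1, 29), (15, 1, 29), (15, 11, 31)  [4]
  a=16..18: none
  a=19: (19, -3, 23), (19, 3, 23)  [2]
  a=20: none
  a=21: (21, -19, 25), (21, 5, 21), (21, 19, 25)  [3]
  a=22..24: none
Total reduced forms: 1 + 2 + 2 + 2 + 2 + 2 + 4 + 2 + 3 = 20
h = 20

20


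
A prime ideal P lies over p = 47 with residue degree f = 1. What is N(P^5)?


N(P^a) = p^(a*f)
= 47^(5*1)
= 47^5
= 229345007

229345007


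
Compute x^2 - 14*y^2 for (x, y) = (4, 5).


x^2 - d*y^2
= 4^2 - 14*5^2
= 16 - 350
= -334

-334


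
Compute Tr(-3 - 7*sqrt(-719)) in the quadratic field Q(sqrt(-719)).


Tr(a + b*sqrt(d)) = (a + b*sqrt(d)) + (a - b*sqrt(d)) = 2a
= 2 * (-3)
= -6

-6


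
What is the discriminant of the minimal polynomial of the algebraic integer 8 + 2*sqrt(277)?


The element 8 + 2*sqrt(277) has minimal polynomial:
x^2 - 16*x - 1044
Discriminant = (-16)^2 - 4*(-1044)
= 256 + 4176
= 4432

4432


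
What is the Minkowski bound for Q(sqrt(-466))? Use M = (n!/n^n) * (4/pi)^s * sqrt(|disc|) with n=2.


d = -466, d mod 4 = 2, so disc(K) = 4d = -1864; |disc(K)| = 1864
Imaginary quadratic field, so n = 2, s = r2 = 1, r1 = 0
M = (n!/n^n) * (4/pi)^s * sqrt(|disc(K)|) = (2!/2^2) * (4/pi)^1 * sqrt(1864)
= 0.5 * 1.273240 * 43.174066
= 27.4855

27.4855


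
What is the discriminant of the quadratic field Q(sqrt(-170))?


For K = Q(sqrt(d)) with d squarefree: disc(K) = d if d = 1 mod 4, and disc(K) = 4d if d = 2 or 3 mod 4.
Here d = -170, and d mod 4 = 2.
d = 2 mod 4, not 1 (O_K = Z[sqrt(d)]), so disc(K) = 4d = 4 * (-170) = -680

-680


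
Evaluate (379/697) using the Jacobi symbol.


Compute (379/697) via quadratic reciprocity:
  reciprocity: (379/697) -> +(697/379)
  reduce: (318/379)
  pull out 2: (2/379) = -1  (since 379 mod 8 = 3)
  reciprocity: (159/379) -> -(379/159)
  reduce: (61/159)
  reciprocity: (61/159) -> +(159/61)
  reduce: (37/61)
  reciprocity: (37/61) -> +(61/37)
  reduce: (24/37)
  pull out 2: (2/37) = -1  (since 37 mod 8 = 5)
  pull out 2: (2/37) = -1  (since 37 mod 8 = 5)
  pull out 2: (2/37) = -1  (since 37 mod 8 = 5)
  reciprocity: (3/37) -> +(37/3)
  reduce: (1/3)
  (1/3) = 1
Product of signs = -1

-1


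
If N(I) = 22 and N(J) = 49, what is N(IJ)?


N(IJ) = N(I) * N(J)
= 22 * 49
= 1078

1078


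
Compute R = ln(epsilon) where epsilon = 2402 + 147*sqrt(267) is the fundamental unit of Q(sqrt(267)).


epsilon = 2402 + 147*sqrt(267)
= 4803.9998
R = ln(4803.9998)
= 8.4772

8.4772


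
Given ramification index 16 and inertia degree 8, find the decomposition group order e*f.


|D_P| = e * f
= 16 * 8
= 128

128


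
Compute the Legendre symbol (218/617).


p = 617 is prime, so compute (218/617) with the reciprocity algorithm (Jacobi-symbol steps: pull out 2s via (2/n), flip via reciprocity, reduce):
  pull out 2: (2/617) = +1  (since 617 mod 8 = 1)
  reciprocity: (109/617) -> +(617/109)
  reduce: (72/109)
  pull out 2: (2/109) = -1  (since 109 mod 8 = 5)
  pull out 2: (2/109) = -1  (since 109 mod 8 = 5)
  pull out 2: (2/109) = -1  (since 109 mod 8 = 5)
  reciprocity: (9/109) -> +(109/9)
  reduce: (1/9)
  (1/9) = 1
Product of signs = -1
(218/617) = -1

-1


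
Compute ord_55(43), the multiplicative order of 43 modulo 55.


We want ord_55(43), the smallest k >= 1 with 43^k = 1 mod 55.
n = 55 = 5 * 11, phi(55) = 40; the order divides phi(n).
Divisors of 40: 1, 2, 4, 5, 8, 10, 20, 40
Repeated squaring mod 55: 43^1 = 43, 43^2 = 34, 43^4 = 1, 43^8 = 1, 43^16 = 1, 43^32 = 1
Test divisors in increasing order:
  k=1: 43^1 = 43 mod 55
  k=2: 43^2 = 34 mod 55
  k=4: 43^4 = 1 mod 55  <- first divisor giving 1
Order = 4

4


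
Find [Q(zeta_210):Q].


The degree equals Euler's totient phi(210).
210 = 2 * 3 * 5 * 7
phi(210) = 48

48


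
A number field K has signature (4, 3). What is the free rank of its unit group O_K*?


By Dirichlet's unit theorem:
rank = r1 + r2 - 1
= 4 + 3 - 1
= 6

6


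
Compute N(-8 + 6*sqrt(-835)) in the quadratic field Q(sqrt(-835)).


N(a + b*sqrt(d)) = a^2 - d*b^2
= (-8)^2 - (-835)*(6)^2
= 64 + 30060
= 30124

30124


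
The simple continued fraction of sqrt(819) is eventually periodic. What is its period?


Run the CF algorithm for sqrt(819).
a_0 = floor(sqrt(819)) = 28; set m_0=0, q_0=1.
Recurrence: m' = q*a - m,  q' = (d - m'^2)/q,  a' = floor((a_0 + m')/q').
  step 1: m=28, q=35, a=1
  step 2: m=7, q=22, a=1
  step 3: m=15, q=27, a=1
  step 4: m=12, q=25, a=1
  step 5: m=13, q=26, a=1
  step 6: m=13, q=25, a=1
  step 7: m=12, q=27, a=1
  step 8: m=15, q=22, a=1
  step 9: m=7, q=35, a=1
  step 10: m=28, q=1, a=56
a_10 = 2*a_0 = 56, so the period closes here.
sqrt(819) = [28; 1, 1, 1, 1, 1, 1, 1, 1, 1, 56]
Period length = 10

10


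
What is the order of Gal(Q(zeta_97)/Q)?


|Gal(Q(zeta_97)/Q)| = phi(97)
= 96

96


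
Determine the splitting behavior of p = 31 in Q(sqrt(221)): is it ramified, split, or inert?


K = Q(sqrt(221)). Since d mod 4 = 1, disc(K) = 221.
Check p | disc: 221 mod 31 = 4.
p does not divide disc. Compute Legendre symbol (d/p):
4^((31-1)/2) mod 31 = 1
(d/p) = 1, so p splits: (p) = P*P' with e=1, f=1, g=2.
Therefore p is split.

split


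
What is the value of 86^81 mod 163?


p = 163 is prime and the exponent is (p-1)/2 = 81, so by Euler's criterion 86^81 = (86/163) = +1 or -1 mod 163.
Compute by square-and-multiply:
  81 = 64 + 16 + 1 (binary 1010001)
  Repeated squaring mod 163: 86^1 = 86, 86^2 = 61, 86^4 = 135, 86^8 = 132, 86^16 = 146, 86^32 = 126, 86^64 = 65
  86^81 = 86^64 * 86^16 * 86^1 = 65 * 146 * 86 mod 163
    65 * 146 = 9490 = 36 mod 163
    36 * 86 = 3096 = 162 mod 163
  86^81 = 162 mod 163
Result 162 = p - 1 = -1 mod 163: 86 is a quadratic non-residue mod 163. As a residue in [0, p-1] the value is 162.
86^81 mod 163 = 162

162


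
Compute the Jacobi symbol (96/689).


Compute (96/689) via quadratic reciprocity:
  pull out 2: (2/689) = +1  (since 689 mod 8 = 1)
  pull out 2: (2/689) = +1  (since 689 mod 8 = 1)
  pull out 2: (2/689) = +1  (since 689 mod 8 = 1)
  pull out 2: (2/689) = +1  (since 689 mod 8 = 1)
  pull out 2: (2/689) = +1  (since 689 mod 8 = 1)
  reciprocity: (3/689) -> +(689/3)
  reduce: (2/3)
  pull out 2: (2/3) = -1  (since 3 mod 8 = 3)
  (1/3) = 1
Product of signs = -1

-1


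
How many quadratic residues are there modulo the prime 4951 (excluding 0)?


For prime p, the number of non-zero quadratic residues is (p-1)/2.
= (4951-1)/2
= 2475

2475


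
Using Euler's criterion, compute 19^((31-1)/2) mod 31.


p = 31 is prime and the exponent is (p-1)/2 = 15, so by Euler's criterion 19^15 = (19/31) = +1 or -1 mod 31.
Compute by square-and-multiply:
  15 = 8 + 4 + 2 + 1 (binary 1111)
  Repeated squaring mod 31: 19^1 = 19, 19^2 = 20, 19^4 = 28, 19^8 = 9
  19^15 = 19^8 * 19^4 * 19^2 * 19^1 = 9 * 28 * 20 * 19 mod 31
    9 * 28 = 252 = 4 mod 31
    4 * 20 = 80 = 18 mod 31
    18 * 19 = 342 = 1 mod 31
  19^15 = 1 mod 31
Result 1: 19 is a quadratic residue mod 31.
19^15 mod 31 = 1

1


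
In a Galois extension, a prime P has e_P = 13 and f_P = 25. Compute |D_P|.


|D_P| = e * f
= 13 * 25
= 325

325


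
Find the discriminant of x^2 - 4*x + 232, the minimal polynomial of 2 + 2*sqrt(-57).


The element 2 + 2*sqrt(-57) has minimal polynomial:
x^2 - 4*x + 232
Discriminant = (-4)^2 - 4*(232)
= 16 - 928
= -912

-912


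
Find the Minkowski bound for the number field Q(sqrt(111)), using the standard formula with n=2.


d = 111, d mod 4 = 3, so disc(K) = 4d = 444; |disc(K)| = 444
Real quadratic field, so n = 2, s = r2 = 0, r1 = 2
M = (n!/n^n) * (4/pi)^s * sqrt(|disc(K)|) = (2!/2^2) * (4/pi)^0 * sqrt(444)
= 0.5 * 1.000000 * 21.071308
= 10.5357

10.5357


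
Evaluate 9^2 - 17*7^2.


x^2 - d*y^2
= 9^2 - 17*7^2
= 81 - 833
= -752

-752


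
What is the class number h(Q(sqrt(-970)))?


K = Q(sqrt(-970)). d mod 4 = 2, so D = disc(K) = 4d = -3880
h(K) equals the number of primitive reduced positive-definite forms (a, b, c) = a*x^2 + b*x*y + c*y^2 with b^2 - 4ac = D,
where reduced means |b| <= a <= c, with b >= 0 whenever |b| = a or a = c, and primitive means gcd(a, b, c) = 1.
Reduced forces 3a^2 <= |D| = 3880, so 1 <= a <= 35; b must have the parity of D, and c = (b^2 - D)/(4a) must be an integer >= a.
Enumerate a = 1..35, b in [-a, a]:
  a=1: (1, 0, 970)  [1]
  a=2: (2, 0, 485)  [1]
  a=3..4: none
  a=5: (5, 0, 194)  [1]
  a=6..9: none
  a=10: (10, 0, 97)  [1]
  a=11: (11, -6, 89), (11, 6, 89)  [2]
  a=12..16: none
  a=17: (17, -8, 58), (17, 8, 58)  [2]
  a=18..21: none
  a=22: (22, -16, 47), (22, 16, 47)  [2]
  a=23..28: none
  a=29: (29, -8, 34), (29, 8, 34)  [2]
  a=30..35: none
Total reduced forms: 1 + 1 + 1 + 1 + 2 + 2 + 2 + 2 = 12
h = 12

12


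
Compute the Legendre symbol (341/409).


p = 409 is prime, so compute (341/409) with the reciprocity algorithm (Jacobi-symbol steps: pull out 2s via (2/n), flip via reciprocity, reduce):
  reciprocity: (341/409) -> +(409/341)
  reduce: (68/341)
  pull out 2: (2/341) = -1  (since 341 mod 8 = 5)
  pull out 2: (2/341) = -1  (since 341 mod 8 = 5)
  reciprocity: (17/341) -> +(341/17)
  reduce: (1/17)
  (1/17) = 1
Product of signs = 1
(341/409) = 1

1


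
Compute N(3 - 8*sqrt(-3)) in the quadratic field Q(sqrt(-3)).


N(a + b*sqrt(d)) = a^2 - d*b^2
= (3)^2 - (-3)*(-8)^2
= 9 + 192
= 201

201


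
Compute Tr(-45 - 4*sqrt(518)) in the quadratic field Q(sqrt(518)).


Tr(a + b*sqrt(d)) = (a + b*sqrt(d)) + (a - b*sqrt(d)) = 2a
= 2 * (-45)
= -90

-90


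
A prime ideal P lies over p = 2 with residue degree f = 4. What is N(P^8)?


N(P^a) = p^(a*f)
= 2^(8*4)
= 2^32
= 4294967296

4294967296


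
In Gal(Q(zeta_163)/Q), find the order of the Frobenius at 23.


The Frobenius at p in Gal(Q(zeta_n)/Q) = (Z/nZ)* is the class of p, so its order is ord_163(23), the smallest k >= 1 with 23^k = 1 mod 163.
n = 163 = 163, phi(163) = 162; the order divides phi(n).
Divisors of 162: 1, 2, 3, 6, 9, 18, 27, 54, 81, 162
Repeated squaring mod 163: 23^1 = 23, 23^2 = 40, 23^4 = 133, 23^8 = 85, 23^16 = 53, 23^32 = 38, 23^64 = 140, 23^128 = 40
Test divisors in increasing order:
  k=1: 23^1 = 23 mod 163
  k=2: 23^2 = 40 mod 163
  k=3: 23^3 = 40 * 23 = 105 mod 163
  k=6: 23^6 = 133 * 40 = 104 mod 163
  k=9: 23^9 = 85 * 23 = 162 mod 163
  k=18: 23^18 = 53 * 40 = 1 mod 163  <- first divisor giving 1
Order = 18

18


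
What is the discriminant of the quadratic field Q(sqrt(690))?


For K = Q(sqrt(d)) with d squarefree: disc(K) = d if d = 1 mod 4, and disc(K) = 4d if d = 2 or 3 mod 4.
Here d = 690, and d mod 4 = 2.
d = 2 mod 4, not 1 (O_K = Z[sqrt(d)]), so disc(K) = 4d = 4 * (690) = 2760

2760


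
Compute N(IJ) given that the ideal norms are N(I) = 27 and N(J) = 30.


N(IJ) = N(I) * N(J)
= 27 * 30
= 810

810


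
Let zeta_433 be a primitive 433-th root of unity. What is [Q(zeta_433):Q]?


The degree equals Euler's totient phi(433).
433 = 433
phi(433) = 432

432


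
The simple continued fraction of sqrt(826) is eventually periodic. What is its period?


Run the CF algorithm for sqrt(826).
a_0 = floor(sqrt(826)) = 28; set m_0=0, q_0=1.
Recurrence: m' = q*a - m,  q' = (d - m'^2)/q,  a' = floor((a_0 + m')/q').
  step 1: m=28, q=42, a=1
  step 2: m=14, q=15, a=2
  step 3: m=16, q=38, a=1
  step 4: m=22, q=9, a=5
  step 5: m=23, q=33, a=1
  step 6: m=10, q=22, a=1
  step 7: m=12, q=31, a=1
  step 8: m=19, q=15, a=3
  step 9: m=26, q=10, a=5
  step 10: m=24, q=25, a=2
  step 11: m=26, q=6, a=9
  step 12: m=28, q=7, a=8
  step 13: m=28, q=6, a=9
  step 14: m=26, q=25, a=2
  step 15: m=24, q=10, a=5
  step 16: m=26, q=15, a=3
  step 17: m=19, q=31, a=1
  step 18: m=12, q=22, a=1
  step 19: m=10, q=33, a=1
  step 20: m=23, q=9, a=5
  step 21: m=22, q=38, a=1
  step 22: m=16, q=15, a=2
  step 23: m=14, q=42, a=1
  step 24: m=28, q=1, a=56
a_24 = 2*a_0 = 56, so the period closes here.
sqrt(826) = [28; 1, 2, 1, 5, 1, 1, 1, 3, 5, 2, 9, 8, 9, 2, 5, 3, 1, 1, 1, 5, 1, 2, 1, 56]
Period length = 24

24


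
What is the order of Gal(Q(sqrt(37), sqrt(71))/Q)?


The 2 square roots of distinct primes are multiplicatively independent over Q,
so [K:Q] = 2^2 and Gal(K/Q) is isomorphic to (Z/2Z)^2.
|Gal| = 2^2 = 4

4


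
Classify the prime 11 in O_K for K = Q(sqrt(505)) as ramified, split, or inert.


K = Q(sqrt(505)). Since d mod 4 = 1, disc(K) = 505.
Check p | disc: 505 mod 11 = 10.
p does not divide disc. Compute Legendre symbol (d/p):
10^((11-1)/2) mod 11 = -1
(d/p) = -1, so p is inert: (p) stays prime with e=1, f=2, g=1.
Therefore p is inert.

inert


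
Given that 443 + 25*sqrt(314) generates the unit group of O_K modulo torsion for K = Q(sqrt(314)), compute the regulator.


epsilon = 443 + 25*sqrt(314)
= 886.0011
R = ln(886.0011)
= 6.7867

6.7867


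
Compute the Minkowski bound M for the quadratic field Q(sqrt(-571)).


d = -571, d mod 4 = 1, so disc(K) = d = -571; |disc(K)| = 571
Imaginary quadratic field, so n = 2, s = r2 = 1, r1 = 0
M = (n!/n^n) * (4/pi)^s * sqrt(|disc(K)|) = (2!/2^2) * (4/pi)^1 * sqrt(571)
= 0.5 * 1.273240 * 23.895606
= 15.2124

15.2124
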